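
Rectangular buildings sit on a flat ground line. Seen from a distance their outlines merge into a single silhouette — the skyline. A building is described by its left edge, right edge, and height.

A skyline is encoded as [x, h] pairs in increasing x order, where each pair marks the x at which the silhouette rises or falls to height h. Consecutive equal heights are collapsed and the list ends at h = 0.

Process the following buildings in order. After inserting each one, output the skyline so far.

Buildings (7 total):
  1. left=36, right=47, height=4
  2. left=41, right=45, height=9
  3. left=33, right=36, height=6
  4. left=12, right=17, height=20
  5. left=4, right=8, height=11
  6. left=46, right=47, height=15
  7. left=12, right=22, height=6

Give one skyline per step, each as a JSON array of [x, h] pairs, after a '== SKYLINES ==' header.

== SKYLINES ==
[[36,4],[47,0]]
[[36,4],[41,9],[45,4],[47,0]]
[[33,6],[36,4],[41,9],[45,4],[47,0]]
[[12,20],[17,0],[33,6],[36,4],[41,9],[45,4],[47,0]]
[[4,11],[8,0],[12,20],[17,0],[33,6],[36,4],[41,9],[45,4],[47,0]]
[[4,11],[8,0],[12,20],[17,0],[33,6],[36,4],[41,9],[45,4],[46,15],[47,0]]
[[4,11],[8,0],[12,20],[17,6],[22,0],[33,6],[36,4],[41,9],[45,4],[46,15],[47,0]]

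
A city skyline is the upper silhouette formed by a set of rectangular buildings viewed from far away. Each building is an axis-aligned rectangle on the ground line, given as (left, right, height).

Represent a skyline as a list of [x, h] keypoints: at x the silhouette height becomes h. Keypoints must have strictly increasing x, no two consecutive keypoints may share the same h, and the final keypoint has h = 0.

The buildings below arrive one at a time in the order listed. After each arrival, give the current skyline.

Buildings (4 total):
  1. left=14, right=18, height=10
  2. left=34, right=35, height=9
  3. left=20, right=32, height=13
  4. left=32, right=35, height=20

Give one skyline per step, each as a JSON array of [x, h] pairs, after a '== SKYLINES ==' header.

== SKYLINES ==
[[14,10],[18,0]]
[[14,10],[18,0],[34,9],[35,0]]
[[14,10],[18,0],[20,13],[32,0],[34,9],[35,0]]
[[14,10],[18,0],[20,13],[32,20],[35,0]]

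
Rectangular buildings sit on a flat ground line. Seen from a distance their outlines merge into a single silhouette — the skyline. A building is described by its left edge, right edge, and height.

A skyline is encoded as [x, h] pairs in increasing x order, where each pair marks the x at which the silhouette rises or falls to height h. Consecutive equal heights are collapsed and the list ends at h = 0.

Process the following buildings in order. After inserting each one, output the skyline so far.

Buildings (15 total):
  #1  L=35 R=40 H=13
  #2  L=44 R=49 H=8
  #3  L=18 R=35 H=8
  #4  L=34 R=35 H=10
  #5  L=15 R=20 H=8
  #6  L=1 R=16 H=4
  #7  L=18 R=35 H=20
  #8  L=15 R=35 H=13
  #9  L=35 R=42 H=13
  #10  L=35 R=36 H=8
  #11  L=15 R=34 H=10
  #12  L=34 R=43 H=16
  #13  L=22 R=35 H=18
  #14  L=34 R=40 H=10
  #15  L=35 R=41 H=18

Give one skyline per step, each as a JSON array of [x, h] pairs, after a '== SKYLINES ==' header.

== SKYLINES ==
[[35,13],[40,0]]
[[35,13],[40,0],[44,8],[49,0]]
[[18,8],[35,13],[40,0],[44,8],[49,0]]
[[18,8],[34,10],[35,13],[40,0],[44,8],[49,0]]
[[15,8],[34,10],[35,13],[40,0],[44,8],[49,0]]
[[1,4],[15,8],[34,10],[35,13],[40,0],[44,8],[49,0]]
[[1,4],[15,8],[18,20],[35,13],[40,0],[44,8],[49,0]]
[[1,4],[15,13],[18,20],[35,13],[40,0],[44,8],[49,0]]
[[1,4],[15,13],[18,20],[35,13],[42,0],[44,8],[49,0]]
[[1,4],[15,13],[18,20],[35,13],[42,0],[44,8],[49,0]]
[[1,4],[15,13],[18,20],[35,13],[42,0],[44,8],[49,0]]
[[1,4],[15,13],[18,20],[35,16],[43,0],[44,8],[49,0]]
[[1,4],[15,13],[18,20],[35,16],[43,0],[44,8],[49,0]]
[[1,4],[15,13],[18,20],[35,16],[43,0],[44,8],[49,0]]
[[1,4],[15,13],[18,20],[35,18],[41,16],[43,0],[44,8],[49,0]]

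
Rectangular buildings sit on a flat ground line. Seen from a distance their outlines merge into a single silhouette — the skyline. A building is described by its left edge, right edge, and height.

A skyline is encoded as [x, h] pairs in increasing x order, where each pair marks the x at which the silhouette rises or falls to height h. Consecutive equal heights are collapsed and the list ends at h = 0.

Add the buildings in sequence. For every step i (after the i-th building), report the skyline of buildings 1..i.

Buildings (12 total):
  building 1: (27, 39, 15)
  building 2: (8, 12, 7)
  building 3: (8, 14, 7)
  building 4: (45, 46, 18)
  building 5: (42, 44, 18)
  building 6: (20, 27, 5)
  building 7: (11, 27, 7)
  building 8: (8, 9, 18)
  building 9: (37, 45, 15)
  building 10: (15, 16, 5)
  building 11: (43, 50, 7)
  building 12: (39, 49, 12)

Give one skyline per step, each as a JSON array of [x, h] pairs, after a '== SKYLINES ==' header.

== SKYLINES ==
[[27,15],[39,0]]
[[8,7],[12,0],[27,15],[39,0]]
[[8,7],[14,0],[27,15],[39,0]]
[[8,7],[14,0],[27,15],[39,0],[45,18],[46,0]]
[[8,7],[14,0],[27,15],[39,0],[42,18],[44,0],[45,18],[46,0]]
[[8,7],[14,0],[20,5],[27,15],[39,0],[42,18],[44,0],[45,18],[46,0]]
[[8,7],[27,15],[39,0],[42,18],[44,0],[45,18],[46,0]]
[[8,18],[9,7],[27,15],[39,0],[42,18],[44,0],[45,18],[46,0]]
[[8,18],[9,7],[27,15],[42,18],[44,15],[45,18],[46,0]]
[[8,18],[9,7],[27,15],[42,18],[44,15],[45,18],[46,0]]
[[8,18],[9,7],[27,15],[42,18],[44,15],[45,18],[46,7],[50,0]]
[[8,18],[9,7],[27,15],[42,18],[44,15],[45,18],[46,12],[49,7],[50,0]]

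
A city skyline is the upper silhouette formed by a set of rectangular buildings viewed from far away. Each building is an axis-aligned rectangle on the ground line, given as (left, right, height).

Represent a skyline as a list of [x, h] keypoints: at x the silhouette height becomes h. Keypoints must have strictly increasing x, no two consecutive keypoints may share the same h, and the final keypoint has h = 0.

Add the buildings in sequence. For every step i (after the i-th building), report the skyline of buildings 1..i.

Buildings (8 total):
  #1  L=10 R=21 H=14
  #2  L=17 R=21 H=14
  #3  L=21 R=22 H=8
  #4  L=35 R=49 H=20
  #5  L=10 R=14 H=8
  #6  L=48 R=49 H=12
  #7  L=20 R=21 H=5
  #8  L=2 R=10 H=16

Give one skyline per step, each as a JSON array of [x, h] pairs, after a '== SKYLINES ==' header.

== SKYLINES ==
[[10,14],[21,0]]
[[10,14],[21,0]]
[[10,14],[21,8],[22,0]]
[[10,14],[21,8],[22,0],[35,20],[49,0]]
[[10,14],[21,8],[22,0],[35,20],[49,0]]
[[10,14],[21,8],[22,0],[35,20],[49,0]]
[[10,14],[21,8],[22,0],[35,20],[49,0]]
[[2,16],[10,14],[21,8],[22,0],[35,20],[49,0]]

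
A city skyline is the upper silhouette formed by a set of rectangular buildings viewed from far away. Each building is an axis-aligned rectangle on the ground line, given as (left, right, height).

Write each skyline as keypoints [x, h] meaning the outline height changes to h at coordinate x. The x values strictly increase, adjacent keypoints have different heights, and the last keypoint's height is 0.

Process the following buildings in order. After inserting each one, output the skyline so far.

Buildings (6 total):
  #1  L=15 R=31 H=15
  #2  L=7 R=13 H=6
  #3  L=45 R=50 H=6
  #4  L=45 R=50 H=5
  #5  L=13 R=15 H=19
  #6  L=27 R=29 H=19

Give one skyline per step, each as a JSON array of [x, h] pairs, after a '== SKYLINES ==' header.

== SKYLINES ==
[[15,15],[31,0]]
[[7,6],[13,0],[15,15],[31,0]]
[[7,6],[13,0],[15,15],[31,0],[45,6],[50,0]]
[[7,6],[13,0],[15,15],[31,0],[45,6],[50,0]]
[[7,6],[13,19],[15,15],[31,0],[45,6],[50,0]]
[[7,6],[13,19],[15,15],[27,19],[29,15],[31,0],[45,6],[50,0]]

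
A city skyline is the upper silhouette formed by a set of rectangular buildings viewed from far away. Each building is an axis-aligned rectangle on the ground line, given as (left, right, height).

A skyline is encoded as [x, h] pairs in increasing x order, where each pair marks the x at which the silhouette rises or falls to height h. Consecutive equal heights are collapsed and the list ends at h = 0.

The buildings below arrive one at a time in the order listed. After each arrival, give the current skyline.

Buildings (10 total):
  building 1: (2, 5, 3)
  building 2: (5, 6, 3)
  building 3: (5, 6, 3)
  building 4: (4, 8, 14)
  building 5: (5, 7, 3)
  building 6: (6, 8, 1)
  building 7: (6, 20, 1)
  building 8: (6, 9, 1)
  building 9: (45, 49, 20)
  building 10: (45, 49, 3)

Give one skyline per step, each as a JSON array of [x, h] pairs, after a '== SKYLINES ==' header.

== SKYLINES ==
[[2,3],[5,0]]
[[2,3],[6,0]]
[[2,3],[6,0]]
[[2,3],[4,14],[8,0]]
[[2,3],[4,14],[8,0]]
[[2,3],[4,14],[8,0]]
[[2,3],[4,14],[8,1],[20,0]]
[[2,3],[4,14],[8,1],[20,0]]
[[2,3],[4,14],[8,1],[20,0],[45,20],[49,0]]
[[2,3],[4,14],[8,1],[20,0],[45,20],[49,0]]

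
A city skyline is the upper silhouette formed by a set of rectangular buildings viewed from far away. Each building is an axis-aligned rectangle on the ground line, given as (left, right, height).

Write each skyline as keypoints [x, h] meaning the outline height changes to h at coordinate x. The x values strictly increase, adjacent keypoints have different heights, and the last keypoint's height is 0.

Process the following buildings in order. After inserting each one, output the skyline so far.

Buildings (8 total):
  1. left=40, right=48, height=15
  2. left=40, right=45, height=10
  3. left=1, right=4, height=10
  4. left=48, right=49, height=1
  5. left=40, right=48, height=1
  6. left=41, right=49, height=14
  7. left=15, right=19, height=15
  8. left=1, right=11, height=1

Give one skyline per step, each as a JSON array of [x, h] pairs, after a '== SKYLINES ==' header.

== SKYLINES ==
[[40,15],[48,0]]
[[40,15],[48,0]]
[[1,10],[4,0],[40,15],[48,0]]
[[1,10],[4,0],[40,15],[48,1],[49,0]]
[[1,10],[4,0],[40,15],[48,1],[49,0]]
[[1,10],[4,0],[40,15],[48,14],[49,0]]
[[1,10],[4,0],[15,15],[19,0],[40,15],[48,14],[49,0]]
[[1,10],[4,1],[11,0],[15,15],[19,0],[40,15],[48,14],[49,0]]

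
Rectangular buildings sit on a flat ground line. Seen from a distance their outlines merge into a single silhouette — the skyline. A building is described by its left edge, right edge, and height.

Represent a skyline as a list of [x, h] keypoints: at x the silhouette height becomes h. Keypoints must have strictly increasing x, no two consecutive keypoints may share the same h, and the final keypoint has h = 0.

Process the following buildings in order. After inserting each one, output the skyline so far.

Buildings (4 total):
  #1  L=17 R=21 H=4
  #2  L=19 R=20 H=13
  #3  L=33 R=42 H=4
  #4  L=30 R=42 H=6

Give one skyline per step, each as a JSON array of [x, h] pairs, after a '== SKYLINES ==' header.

== SKYLINES ==
[[17,4],[21,0]]
[[17,4],[19,13],[20,4],[21,0]]
[[17,4],[19,13],[20,4],[21,0],[33,4],[42,0]]
[[17,4],[19,13],[20,4],[21,0],[30,6],[42,0]]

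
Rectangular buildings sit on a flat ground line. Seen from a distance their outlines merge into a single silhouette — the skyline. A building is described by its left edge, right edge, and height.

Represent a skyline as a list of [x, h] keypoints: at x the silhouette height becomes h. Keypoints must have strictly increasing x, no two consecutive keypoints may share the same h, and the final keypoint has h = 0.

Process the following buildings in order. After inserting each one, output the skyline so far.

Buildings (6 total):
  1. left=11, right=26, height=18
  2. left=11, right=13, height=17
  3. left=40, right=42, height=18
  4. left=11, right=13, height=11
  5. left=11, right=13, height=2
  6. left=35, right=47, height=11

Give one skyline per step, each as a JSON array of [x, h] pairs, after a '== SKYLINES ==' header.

== SKYLINES ==
[[11,18],[26,0]]
[[11,18],[26,0]]
[[11,18],[26,0],[40,18],[42,0]]
[[11,18],[26,0],[40,18],[42,0]]
[[11,18],[26,0],[40,18],[42,0]]
[[11,18],[26,0],[35,11],[40,18],[42,11],[47,0]]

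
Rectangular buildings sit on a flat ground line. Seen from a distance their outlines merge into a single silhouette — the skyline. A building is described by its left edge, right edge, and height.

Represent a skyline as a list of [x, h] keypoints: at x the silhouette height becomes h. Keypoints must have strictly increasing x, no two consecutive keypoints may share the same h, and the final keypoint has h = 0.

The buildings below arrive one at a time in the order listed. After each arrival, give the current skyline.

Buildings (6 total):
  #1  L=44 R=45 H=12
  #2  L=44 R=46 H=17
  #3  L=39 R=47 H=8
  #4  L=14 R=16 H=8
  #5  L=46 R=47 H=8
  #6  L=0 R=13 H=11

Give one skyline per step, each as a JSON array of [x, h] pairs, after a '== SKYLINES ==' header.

== SKYLINES ==
[[44,12],[45,0]]
[[44,17],[46,0]]
[[39,8],[44,17],[46,8],[47,0]]
[[14,8],[16,0],[39,8],[44,17],[46,8],[47,0]]
[[14,8],[16,0],[39,8],[44,17],[46,8],[47,0]]
[[0,11],[13,0],[14,8],[16,0],[39,8],[44,17],[46,8],[47,0]]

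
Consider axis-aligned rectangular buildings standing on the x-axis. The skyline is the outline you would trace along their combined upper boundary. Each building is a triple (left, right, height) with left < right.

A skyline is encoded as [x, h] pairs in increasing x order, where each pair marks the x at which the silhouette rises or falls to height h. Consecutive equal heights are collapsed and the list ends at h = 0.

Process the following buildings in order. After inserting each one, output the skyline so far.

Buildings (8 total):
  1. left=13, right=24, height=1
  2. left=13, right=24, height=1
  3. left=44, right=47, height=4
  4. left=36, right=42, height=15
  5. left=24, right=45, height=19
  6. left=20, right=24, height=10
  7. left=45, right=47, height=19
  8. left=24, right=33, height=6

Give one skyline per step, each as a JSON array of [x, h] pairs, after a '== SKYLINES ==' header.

== SKYLINES ==
[[13,1],[24,0]]
[[13,1],[24,0]]
[[13,1],[24,0],[44,4],[47,0]]
[[13,1],[24,0],[36,15],[42,0],[44,4],[47,0]]
[[13,1],[24,19],[45,4],[47,0]]
[[13,1],[20,10],[24,19],[45,4],[47,0]]
[[13,1],[20,10],[24,19],[47,0]]
[[13,1],[20,10],[24,19],[47,0]]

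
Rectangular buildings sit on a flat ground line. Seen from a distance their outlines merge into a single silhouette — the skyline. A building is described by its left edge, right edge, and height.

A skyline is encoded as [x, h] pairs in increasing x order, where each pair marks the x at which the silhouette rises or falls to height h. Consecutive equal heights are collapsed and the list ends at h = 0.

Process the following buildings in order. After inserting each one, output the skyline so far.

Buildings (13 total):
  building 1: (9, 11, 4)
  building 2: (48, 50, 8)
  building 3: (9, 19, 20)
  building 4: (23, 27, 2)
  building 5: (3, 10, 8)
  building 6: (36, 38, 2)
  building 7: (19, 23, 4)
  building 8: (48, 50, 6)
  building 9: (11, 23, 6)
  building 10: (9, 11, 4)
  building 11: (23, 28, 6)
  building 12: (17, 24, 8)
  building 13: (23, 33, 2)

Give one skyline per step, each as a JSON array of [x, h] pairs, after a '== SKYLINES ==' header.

== SKYLINES ==
[[9,4],[11,0]]
[[9,4],[11,0],[48,8],[50,0]]
[[9,20],[19,0],[48,8],[50,0]]
[[9,20],[19,0],[23,2],[27,0],[48,8],[50,0]]
[[3,8],[9,20],[19,0],[23,2],[27,0],[48,8],[50,0]]
[[3,8],[9,20],[19,0],[23,2],[27,0],[36,2],[38,0],[48,8],[50,0]]
[[3,8],[9,20],[19,4],[23,2],[27,0],[36,2],[38,0],[48,8],[50,0]]
[[3,8],[9,20],[19,4],[23,2],[27,0],[36,2],[38,0],[48,8],[50,0]]
[[3,8],[9,20],[19,6],[23,2],[27,0],[36,2],[38,0],[48,8],[50,0]]
[[3,8],[9,20],[19,6],[23,2],[27,0],[36,2],[38,0],[48,8],[50,0]]
[[3,8],[9,20],[19,6],[28,0],[36,2],[38,0],[48,8],[50,0]]
[[3,8],[9,20],[19,8],[24,6],[28,0],[36,2],[38,0],[48,8],[50,0]]
[[3,8],[9,20],[19,8],[24,6],[28,2],[33,0],[36,2],[38,0],[48,8],[50,0]]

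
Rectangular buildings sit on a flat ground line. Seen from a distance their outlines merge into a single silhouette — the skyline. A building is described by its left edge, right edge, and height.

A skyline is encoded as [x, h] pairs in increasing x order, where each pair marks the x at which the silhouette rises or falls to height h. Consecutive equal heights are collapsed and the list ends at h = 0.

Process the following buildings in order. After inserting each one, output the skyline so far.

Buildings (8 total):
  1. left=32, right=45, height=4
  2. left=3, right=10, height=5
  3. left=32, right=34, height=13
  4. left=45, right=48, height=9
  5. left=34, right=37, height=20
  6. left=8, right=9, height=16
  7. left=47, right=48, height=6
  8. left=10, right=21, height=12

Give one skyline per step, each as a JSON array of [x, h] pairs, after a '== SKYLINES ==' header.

== SKYLINES ==
[[32,4],[45,0]]
[[3,5],[10,0],[32,4],[45,0]]
[[3,5],[10,0],[32,13],[34,4],[45,0]]
[[3,5],[10,0],[32,13],[34,4],[45,9],[48,0]]
[[3,5],[10,0],[32,13],[34,20],[37,4],[45,9],[48,0]]
[[3,5],[8,16],[9,5],[10,0],[32,13],[34,20],[37,4],[45,9],[48,0]]
[[3,5],[8,16],[9,5],[10,0],[32,13],[34,20],[37,4],[45,9],[48,0]]
[[3,5],[8,16],[9,5],[10,12],[21,0],[32,13],[34,20],[37,4],[45,9],[48,0]]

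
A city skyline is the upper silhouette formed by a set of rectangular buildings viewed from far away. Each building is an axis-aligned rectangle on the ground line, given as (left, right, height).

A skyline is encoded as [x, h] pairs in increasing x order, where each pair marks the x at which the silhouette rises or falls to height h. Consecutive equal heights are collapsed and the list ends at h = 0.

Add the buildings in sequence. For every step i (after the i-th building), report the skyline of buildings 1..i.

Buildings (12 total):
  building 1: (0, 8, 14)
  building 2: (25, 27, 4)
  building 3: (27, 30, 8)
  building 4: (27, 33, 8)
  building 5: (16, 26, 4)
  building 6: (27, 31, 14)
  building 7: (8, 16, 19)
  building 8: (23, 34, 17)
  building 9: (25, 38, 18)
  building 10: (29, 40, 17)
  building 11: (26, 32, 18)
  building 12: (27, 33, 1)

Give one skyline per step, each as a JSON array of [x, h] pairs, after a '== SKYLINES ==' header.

== SKYLINES ==
[[0,14],[8,0]]
[[0,14],[8,0],[25,4],[27,0]]
[[0,14],[8,0],[25,4],[27,8],[30,0]]
[[0,14],[8,0],[25,4],[27,8],[33,0]]
[[0,14],[8,0],[16,4],[27,8],[33,0]]
[[0,14],[8,0],[16,4],[27,14],[31,8],[33,0]]
[[0,14],[8,19],[16,4],[27,14],[31,8],[33,0]]
[[0,14],[8,19],[16,4],[23,17],[34,0]]
[[0,14],[8,19],[16,4],[23,17],[25,18],[38,0]]
[[0,14],[8,19],[16,4],[23,17],[25,18],[38,17],[40,0]]
[[0,14],[8,19],[16,4],[23,17],[25,18],[38,17],[40,0]]
[[0,14],[8,19],[16,4],[23,17],[25,18],[38,17],[40,0]]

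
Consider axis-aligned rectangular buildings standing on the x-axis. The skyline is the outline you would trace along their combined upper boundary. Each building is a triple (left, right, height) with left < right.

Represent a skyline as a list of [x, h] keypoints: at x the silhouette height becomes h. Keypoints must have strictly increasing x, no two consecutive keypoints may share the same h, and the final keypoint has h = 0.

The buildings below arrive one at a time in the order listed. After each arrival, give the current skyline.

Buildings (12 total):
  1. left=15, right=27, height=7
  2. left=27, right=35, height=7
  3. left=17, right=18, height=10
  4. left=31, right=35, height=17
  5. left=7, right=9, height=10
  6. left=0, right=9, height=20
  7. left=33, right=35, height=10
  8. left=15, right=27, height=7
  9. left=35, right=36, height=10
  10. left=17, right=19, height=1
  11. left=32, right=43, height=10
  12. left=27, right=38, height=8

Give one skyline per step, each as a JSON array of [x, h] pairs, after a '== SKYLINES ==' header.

== SKYLINES ==
[[15,7],[27,0]]
[[15,7],[35,0]]
[[15,7],[17,10],[18,7],[35,0]]
[[15,7],[17,10],[18,7],[31,17],[35,0]]
[[7,10],[9,0],[15,7],[17,10],[18,7],[31,17],[35,0]]
[[0,20],[9,0],[15,7],[17,10],[18,7],[31,17],[35,0]]
[[0,20],[9,0],[15,7],[17,10],[18,7],[31,17],[35,0]]
[[0,20],[9,0],[15,7],[17,10],[18,7],[31,17],[35,0]]
[[0,20],[9,0],[15,7],[17,10],[18,7],[31,17],[35,10],[36,0]]
[[0,20],[9,0],[15,7],[17,10],[18,7],[31,17],[35,10],[36,0]]
[[0,20],[9,0],[15,7],[17,10],[18,7],[31,17],[35,10],[43,0]]
[[0,20],[9,0],[15,7],[17,10],[18,7],[27,8],[31,17],[35,10],[43,0]]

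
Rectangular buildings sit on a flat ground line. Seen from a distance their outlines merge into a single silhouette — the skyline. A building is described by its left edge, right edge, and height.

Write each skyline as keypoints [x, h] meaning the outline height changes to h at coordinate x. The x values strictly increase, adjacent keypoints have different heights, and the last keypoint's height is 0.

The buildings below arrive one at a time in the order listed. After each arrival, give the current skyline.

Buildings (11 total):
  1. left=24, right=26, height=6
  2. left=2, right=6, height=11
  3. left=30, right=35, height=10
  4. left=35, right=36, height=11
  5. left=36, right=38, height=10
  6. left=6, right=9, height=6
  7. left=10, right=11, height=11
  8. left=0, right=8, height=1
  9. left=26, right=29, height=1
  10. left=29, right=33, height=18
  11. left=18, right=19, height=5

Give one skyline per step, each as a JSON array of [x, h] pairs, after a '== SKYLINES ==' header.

== SKYLINES ==
[[24,6],[26,0]]
[[2,11],[6,0],[24,6],[26,0]]
[[2,11],[6,0],[24,6],[26,0],[30,10],[35,0]]
[[2,11],[6,0],[24,6],[26,0],[30,10],[35,11],[36,0]]
[[2,11],[6,0],[24,6],[26,0],[30,10],[35,11],[36,10],[38,0]]
[[2,11],[6,6],[9,0],[24,6],[26,0],[30,10],[35,11],[36,10],[38,0]]
[[2,11],[6,6],[9,0],[10,11],[11,0],[24,6],[26,0],[30,10],[35,11],[36,10],[38,0]]
[[0,1],[2,11],[6,6],[9,0],[10,11],[11,0],[24,6],[26,0],[30,10],[35,11],[36,10],[38,0]]
[[0,1],[2,11],[6,6],[9,0],[10,11],[11,0],[24,6],[26,1],[29,0],[30,10],[35,11],[36,10],[38,0]]
[[0,1],[2,11],[6,6],[9,0],[10,11],[11,0],[24,6],[26,1],[29,18],[33,10],[35,11],[36,10],[38,0]]
[[0,1],[2,11],[6,6],[9,0],[10,11],[11,0],[18,5],[19,0],[24,6],[26,1],[29,18],[33,10],[35,11],[36,10],[38,0]]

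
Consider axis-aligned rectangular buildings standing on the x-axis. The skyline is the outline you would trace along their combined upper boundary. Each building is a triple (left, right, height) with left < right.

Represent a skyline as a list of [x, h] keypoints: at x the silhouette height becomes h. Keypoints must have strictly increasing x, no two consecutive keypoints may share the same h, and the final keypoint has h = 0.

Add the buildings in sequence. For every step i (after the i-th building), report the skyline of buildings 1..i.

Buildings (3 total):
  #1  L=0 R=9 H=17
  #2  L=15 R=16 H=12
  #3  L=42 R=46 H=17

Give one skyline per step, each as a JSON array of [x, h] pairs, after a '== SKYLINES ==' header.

== SKYLINES ==
[[0,17],[9,0]]
[[0,17],[9,0],[15,12],[16,0]]
[[0,17],[9,0],[15,12],[16,0],[42,17],[46,0]]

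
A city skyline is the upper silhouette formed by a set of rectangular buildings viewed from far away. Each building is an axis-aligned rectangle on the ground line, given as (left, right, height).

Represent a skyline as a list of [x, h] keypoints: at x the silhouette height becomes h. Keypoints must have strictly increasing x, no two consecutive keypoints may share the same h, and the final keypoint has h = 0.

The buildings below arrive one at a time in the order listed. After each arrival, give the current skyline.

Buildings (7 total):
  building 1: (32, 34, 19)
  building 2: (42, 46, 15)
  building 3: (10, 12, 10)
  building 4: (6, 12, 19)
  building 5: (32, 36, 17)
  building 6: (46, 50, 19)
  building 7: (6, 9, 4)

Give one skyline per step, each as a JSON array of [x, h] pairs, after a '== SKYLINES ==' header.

== SKYLINES ==
[[32,19],[34,0]]
[[32,19],[34,0],[42,15],[46,0]]
[[10,10],[12,0],[32,19],[34,0],[42,15],[46,0]]
[[6,19],[12,0],[32,19],[34,0],[42,15],[46,0]]
[[6,19],[12,0],[32,19],[34,17],[36,0],[42,15],[46,0]]
[[6,19],[12,0],[32,19],[34,17],[36,0],[42,15],[46,19],[50,0]]
[[6,19],[12,0],[32,19],[34,17],[36,0],[42,15],[46,19],[50,0]]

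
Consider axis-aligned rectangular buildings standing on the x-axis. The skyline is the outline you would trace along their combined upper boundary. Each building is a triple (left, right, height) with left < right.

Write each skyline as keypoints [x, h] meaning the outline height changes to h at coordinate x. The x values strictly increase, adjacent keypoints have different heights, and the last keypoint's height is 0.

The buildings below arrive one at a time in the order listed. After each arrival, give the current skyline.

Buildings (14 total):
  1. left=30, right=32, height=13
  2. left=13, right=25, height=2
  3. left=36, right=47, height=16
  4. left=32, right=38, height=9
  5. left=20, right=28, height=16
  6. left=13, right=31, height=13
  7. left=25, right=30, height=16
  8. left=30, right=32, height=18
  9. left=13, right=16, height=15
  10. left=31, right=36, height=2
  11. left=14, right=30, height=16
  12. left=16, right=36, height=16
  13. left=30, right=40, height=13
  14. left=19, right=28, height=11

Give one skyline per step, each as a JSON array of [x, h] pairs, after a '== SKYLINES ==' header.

== SKYLINES ==
[[30,13],[32,0]]
[[13,2],[25,0],[30,13],[32,0]]
[[13,2],[25,0],[30,13],[32,0],[36,16],[47,0]]
[[13,2],[25,0],[30,13],[32,9],[36,16],[47,0]]
[[13,2],[20,16],[28,0],[30,13],[32,9],[36,16],[47,0]]
[[13,13],[20,16],[28,13],[32,9],[36,16],[47,0]]
[[13,13],[20,16],[30,13],[32,9],[36,16],[47,0]]
[[13,13],[20,16],[30,18],[32,9],[36,16],[47,0]]
[[13,15],[16,13],[20,16],[30,18],[32,9],[36,16],[47,0]]
[[13,15],[16,13],[20,16],[30,18],[32,9],[36,16],[47,0]]
[[13,15],[14,16],[30,18],[32,9],[36,16],[47,0]]
[[13,15],[14,16],[30,18],[32,16],[47,0]]
[[13,15],[14,16],[30,18],[32,16],[47,0]]
[[13,15],[14,16],[30,18],[32,16],[47,0]]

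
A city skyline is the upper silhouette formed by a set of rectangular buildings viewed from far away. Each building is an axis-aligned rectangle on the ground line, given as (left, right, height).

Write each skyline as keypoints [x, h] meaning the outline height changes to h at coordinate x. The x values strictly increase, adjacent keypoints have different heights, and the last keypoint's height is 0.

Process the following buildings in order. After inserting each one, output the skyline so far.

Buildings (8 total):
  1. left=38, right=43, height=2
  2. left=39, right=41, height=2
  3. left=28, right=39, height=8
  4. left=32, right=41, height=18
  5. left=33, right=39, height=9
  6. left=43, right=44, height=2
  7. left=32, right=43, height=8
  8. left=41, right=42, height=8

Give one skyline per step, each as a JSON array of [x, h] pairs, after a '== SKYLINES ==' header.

== SKYLINES ==
[[38,2],[43,0]]
[[38,2],[43,0]]
[[28,8],[39,2],[43,0]]
[[28,8],[32,18],[41,2],[43,0]]
[[28,8],[32,18],[41,2],[43,0]]
[[28,8],[32,18],[41,2],[44,0]]
[[28,8],[32,18],[41,8],[43,2],[44,0]]
[[28,8],[32,18],[41,8],[43,2],[44,0]]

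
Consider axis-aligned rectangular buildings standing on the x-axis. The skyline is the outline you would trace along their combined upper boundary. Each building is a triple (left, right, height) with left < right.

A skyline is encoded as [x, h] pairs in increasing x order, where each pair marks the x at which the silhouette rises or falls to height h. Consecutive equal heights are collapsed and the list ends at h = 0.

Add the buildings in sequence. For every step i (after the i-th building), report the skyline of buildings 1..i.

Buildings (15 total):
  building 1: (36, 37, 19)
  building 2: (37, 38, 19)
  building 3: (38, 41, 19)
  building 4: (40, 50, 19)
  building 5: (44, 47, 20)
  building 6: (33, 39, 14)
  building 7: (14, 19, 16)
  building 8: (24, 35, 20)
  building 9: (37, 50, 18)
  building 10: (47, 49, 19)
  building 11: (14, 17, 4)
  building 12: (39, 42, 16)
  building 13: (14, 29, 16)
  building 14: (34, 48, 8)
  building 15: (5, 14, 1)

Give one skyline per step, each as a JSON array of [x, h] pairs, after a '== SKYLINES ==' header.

== SKYLINES ==
[[36,19],[37,0]]
[[36,19],[38,0]]
[[36,19],[41,0]]
[[36,19],[50,0]]
[[36,19],[44,20],[47,19],[50,0]]
[[33,14],[36,19],[44,20],[47,19],[50,0]]
[[14,16],[19,0],[33,14],[36,19],[44,20],[47,19],[50,0]]
[[14,16],[19,0],[24,20],[35,14],[36,19],[44,20],[47,19],[50,0]]
[[14,16],[19,0],[24,20],[35,14],[36,19],[44,20],[47,19],[50,0]]
[[14,16],[19,0],[24,20],[35,14],[36,19],[44,20],[47,19],[50,0]]
[[14,16],[19,0],[24,20],[35,14],[36,19],[44,20],[47,19],[50,0]]
[[14,16],[19,0],[24,20],[35,14],[36,19],[44,20],[47,19],[50,0]]
[[14,16],[24,20],[35,14],[36,19],[44,20],[47,19],[50,0]]
[[14,16],[24,20],[35,14],[36,19],[44,20],[47,19],[50,0]]
[[5,1],[14,16],[24,20],[35,14],[36,19],[44,20],[47,19],[50,0]]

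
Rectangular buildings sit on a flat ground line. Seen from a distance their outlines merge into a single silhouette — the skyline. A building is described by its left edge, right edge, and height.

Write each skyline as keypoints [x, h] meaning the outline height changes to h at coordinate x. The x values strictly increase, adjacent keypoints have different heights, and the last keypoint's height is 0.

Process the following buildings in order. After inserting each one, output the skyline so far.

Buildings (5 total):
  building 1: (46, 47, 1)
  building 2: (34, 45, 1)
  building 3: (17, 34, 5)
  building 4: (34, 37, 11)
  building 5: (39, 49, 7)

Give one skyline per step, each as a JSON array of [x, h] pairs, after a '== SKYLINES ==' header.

== SKYLINES ==
[[46,1],[47,0]]
[[34,1],[45,0],[46,1],[47,0]]
[[17,5],[34,1],[45,0],[46,1],[47,0]]
[[17,5],[34,11],[37,1],[45,0],[46,1],[47,0]]
[[17,5],[34,11],[37,1],[39,7],[49,0]]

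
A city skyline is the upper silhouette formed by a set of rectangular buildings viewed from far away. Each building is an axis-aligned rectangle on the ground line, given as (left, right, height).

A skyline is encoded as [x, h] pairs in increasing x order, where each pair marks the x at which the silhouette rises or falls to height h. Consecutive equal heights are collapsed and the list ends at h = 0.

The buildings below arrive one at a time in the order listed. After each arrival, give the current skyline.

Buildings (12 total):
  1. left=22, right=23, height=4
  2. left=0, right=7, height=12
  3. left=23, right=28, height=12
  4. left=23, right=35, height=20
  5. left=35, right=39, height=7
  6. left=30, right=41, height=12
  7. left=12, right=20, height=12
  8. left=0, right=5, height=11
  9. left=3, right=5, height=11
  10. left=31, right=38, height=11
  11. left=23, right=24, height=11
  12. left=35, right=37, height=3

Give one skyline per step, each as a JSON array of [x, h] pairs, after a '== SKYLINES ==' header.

== SKYLINES ==
[[22,4],[23,0]]
[[0,12],[7,0],[22,4],[23,0]]
[[0,12],[7,0],[22,4],[23,12],[28,0]]
[[0,12],[7,0],[22,4],[23,20],[35,0]]
[[0,12],[7,0],[22,4],[23,20],[35,7],[39,0]]
[[0,12],[7,0],[22,4],[23,20],[35,12],[41,0]]
[[0,12],[7,0],[12,12],[20,0],[22,4],[23,20],[35,12],[41,0]]
[[0,12],[7,0],[12,12],[20,0],[22,4],[23,20],[35,12],[41,0]]
[[0,12],[7,0],[12,12],[20,0],[22,4],[23,20],[35,12],[41,0]]
[[0,12],[7,0],[12,12],[20,0],[22,4],[23,20],[35,12],[41,0]]
[[0,12],[7,0],[12,12],[20,0],[22,4],[23,20],[35,12],[41,0]]
[[0,12],[7,0],[12,12],[20,0],[22,4],[23,20],[35,12],[41,0]]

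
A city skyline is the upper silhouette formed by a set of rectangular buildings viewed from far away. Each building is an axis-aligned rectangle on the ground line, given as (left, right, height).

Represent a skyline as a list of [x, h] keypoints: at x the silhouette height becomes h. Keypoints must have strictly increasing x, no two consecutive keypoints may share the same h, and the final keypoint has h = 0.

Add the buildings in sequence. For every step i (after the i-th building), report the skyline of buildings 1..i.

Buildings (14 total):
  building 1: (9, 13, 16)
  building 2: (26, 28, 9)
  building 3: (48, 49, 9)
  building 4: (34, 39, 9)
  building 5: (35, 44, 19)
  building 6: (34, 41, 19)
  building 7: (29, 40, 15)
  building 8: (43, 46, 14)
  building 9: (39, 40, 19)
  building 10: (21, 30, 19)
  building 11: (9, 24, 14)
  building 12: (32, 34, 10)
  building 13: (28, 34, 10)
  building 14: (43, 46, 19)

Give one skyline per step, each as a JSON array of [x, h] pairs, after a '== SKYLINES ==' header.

== SKYLINES ==
[[9,16],[13,0]]
[[9,16],[13,0],[26,9],[28,0]]
[[9,16],[13,0],[26,9],[28,0],[48,9],[49,0]]
[[9,16],[13,0],[26,9],[28,0],[34,9],[39,0],[48,9],[49,0]]
[[9,16],[13,0],[26,9],[28,0],[34,9],[35,19],[44,0],[48,9],[49,0]]
[[9,16],[13,0],[26,9],[28,0],[34,19],[44,0],[48,9],[49,0]]
[[9,16],[13,0],[26,9],[28,0],[29,15],[34,19],[44,0],[48,9],[49,0]]
[[9,16],[13,0],[26,9],[28,0],[29,15],[34,19],[44,14],[46,0],[48,9],[49,0]]
[[9,16],[13,0],[26,9],[28,0],[29,15],[34,19],[44,14],[46,0],[48,9],[49,0]]
[[9,16],[13,0],[21,19],[30,15],[34,19],[44,14],[46,0],[48,9],[49,0]]
[[9,16],[13,14],[21,19],[30,15],[34,19],[44,14],[46,0],[48,9],[49,0]]
[[9,16],[13,14],[21,19],[30,15],[34,19],[44,14],[46,0],[48,9],[49,0]]
[[9,16],[13,14],[21,19],[30,15],[34,19],[44,14],[46,0],[48,9],[49,0]]
[[9,16],[13,14],[21,19],[30,15],[34,19],[46,0],[48,9],[49,0]]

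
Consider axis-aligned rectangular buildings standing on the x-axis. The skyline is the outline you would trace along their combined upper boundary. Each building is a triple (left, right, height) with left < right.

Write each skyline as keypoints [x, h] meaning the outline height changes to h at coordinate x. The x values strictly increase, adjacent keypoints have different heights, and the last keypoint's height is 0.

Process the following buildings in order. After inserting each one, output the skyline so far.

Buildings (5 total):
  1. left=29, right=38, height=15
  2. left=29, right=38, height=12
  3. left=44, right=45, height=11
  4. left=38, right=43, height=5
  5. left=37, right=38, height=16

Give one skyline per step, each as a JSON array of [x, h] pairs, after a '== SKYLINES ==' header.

== SKYLINES ==
[[29,15],[38,0]]
[[29,15],[38,0]]
[[29,15],[38,0],[44,11],[45,0]]
[[29,15],[38,5],[43,0],[44,11],[45,0]]
[[29,15],[37,16],[38,5],[43,0],[44,11],[45,0]]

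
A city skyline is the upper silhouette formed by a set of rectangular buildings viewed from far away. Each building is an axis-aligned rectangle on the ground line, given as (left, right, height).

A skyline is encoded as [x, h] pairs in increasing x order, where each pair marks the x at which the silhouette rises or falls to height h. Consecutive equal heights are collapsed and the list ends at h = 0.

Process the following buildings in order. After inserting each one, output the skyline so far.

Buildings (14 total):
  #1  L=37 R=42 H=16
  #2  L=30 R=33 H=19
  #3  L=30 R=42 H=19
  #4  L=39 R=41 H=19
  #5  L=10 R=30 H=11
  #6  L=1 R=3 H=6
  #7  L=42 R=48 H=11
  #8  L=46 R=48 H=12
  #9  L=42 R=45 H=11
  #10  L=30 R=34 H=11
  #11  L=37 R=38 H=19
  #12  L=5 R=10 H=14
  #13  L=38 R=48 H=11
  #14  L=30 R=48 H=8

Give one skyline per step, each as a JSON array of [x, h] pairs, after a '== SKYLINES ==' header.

== SKYLINES ==
[[37,16],[42,0]]
[[30,19],[33,0],[37,16],[42,0]]
[[30,19],[42,0]]
[[30,19],[42,0]]
[[10,11],[30,19],[42,0]]
[[1,6],[3,0],[10,11],[30,19],[42,0]]
[[1,6],[3,0],[10,11],[30,19],[42,11],[48,0]]
[[1,6],[3,0],[10,11],[30,19],[42,11],[46,12],[48,0]]
[[1,6],[3,0],[10,11],[30,19],[42,11],[46,12],[48,0]]
[[1,6],[3,0],[10,11],[30,19],[42,11],[46,12],[48,0]]
[[1,6],[3,0],[10,11],[30,19],[42,11],[46,12],[48,0]]
[[1,6],[3,0],[5,14],[10,11],[30,19],[42,11],[46,12],[48,0]]
[[1,6],[3,0],[5,14],[10,11],[30,19],[42,11],[46,12],[48,0]]
[[1,6],[3,0],[5,14],[10,11],[30,19],[42,11],[46,12],[48,0]]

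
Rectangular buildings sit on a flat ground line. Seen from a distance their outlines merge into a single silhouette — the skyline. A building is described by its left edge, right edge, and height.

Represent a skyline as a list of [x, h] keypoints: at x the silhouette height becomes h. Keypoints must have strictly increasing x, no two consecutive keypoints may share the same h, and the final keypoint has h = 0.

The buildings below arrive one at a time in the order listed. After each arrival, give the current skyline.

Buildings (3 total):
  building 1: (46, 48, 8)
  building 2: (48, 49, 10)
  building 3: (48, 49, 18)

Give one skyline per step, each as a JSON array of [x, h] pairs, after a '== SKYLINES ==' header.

== SKYLINES ==
[[46,8],[48,0]]
[[46,8],[48,10],[49,0]]
[[46,8],[48,18],[49,0]]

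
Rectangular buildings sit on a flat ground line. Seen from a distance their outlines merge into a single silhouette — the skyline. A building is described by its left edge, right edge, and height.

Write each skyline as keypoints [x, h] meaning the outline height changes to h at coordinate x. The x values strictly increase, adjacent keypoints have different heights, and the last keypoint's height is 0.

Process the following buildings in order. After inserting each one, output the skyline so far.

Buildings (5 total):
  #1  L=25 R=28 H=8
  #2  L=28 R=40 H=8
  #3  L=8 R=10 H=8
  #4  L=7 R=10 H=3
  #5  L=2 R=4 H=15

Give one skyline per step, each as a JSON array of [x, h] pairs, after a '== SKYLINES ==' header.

== SKYLINES ==
[[25,8],[28,0]]
[[25,8],[40,0]]
[[8,8],[10,0],[25,8],[40,0]]
[[7,3],[8,8],[10,0],[25,8],[40,0]]
[[2,15],[4,0],[7,3],[8,8],[10,0],[25,8],[40,0]]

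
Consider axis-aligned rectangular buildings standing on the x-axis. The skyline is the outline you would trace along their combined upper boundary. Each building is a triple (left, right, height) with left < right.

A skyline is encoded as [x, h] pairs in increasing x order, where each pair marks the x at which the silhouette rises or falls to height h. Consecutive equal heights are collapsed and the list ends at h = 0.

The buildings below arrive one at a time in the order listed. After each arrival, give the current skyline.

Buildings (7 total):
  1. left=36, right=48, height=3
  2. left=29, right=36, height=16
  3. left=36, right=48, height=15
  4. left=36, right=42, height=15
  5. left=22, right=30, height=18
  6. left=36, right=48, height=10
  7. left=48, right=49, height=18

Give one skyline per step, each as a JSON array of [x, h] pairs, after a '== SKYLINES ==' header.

== SKYLINES ==
[[36,3],[48,0]]
[[29,16],[36,3],[48,0]]
[[29,16],[36,15],[48,0]]
[[29,16],[36,15],[48,0]]
[[22,18],[30,16],[36,15],[48,0]]
[[22,18],[30,16],[36,15],[48,0]]
[[22,18],[30,16],[36,15],[48,18],[49,0]]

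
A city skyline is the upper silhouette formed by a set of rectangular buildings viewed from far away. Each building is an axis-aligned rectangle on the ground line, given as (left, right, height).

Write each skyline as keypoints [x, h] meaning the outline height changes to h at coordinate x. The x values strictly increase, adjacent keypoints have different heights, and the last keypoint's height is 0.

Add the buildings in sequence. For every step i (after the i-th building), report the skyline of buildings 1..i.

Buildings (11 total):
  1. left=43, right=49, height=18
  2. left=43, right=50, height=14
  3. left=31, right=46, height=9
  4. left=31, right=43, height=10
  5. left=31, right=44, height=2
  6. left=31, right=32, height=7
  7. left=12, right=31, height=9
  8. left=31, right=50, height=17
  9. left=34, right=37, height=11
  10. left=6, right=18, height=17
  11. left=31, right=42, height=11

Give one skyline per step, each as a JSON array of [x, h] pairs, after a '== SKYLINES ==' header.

== SKYLINES ==
[[43,18],[49,0]]
[[43,18],[49,14],[50,0]]
[[31,9],[43,18],[49,14],[50,0]]
[[31,10],[43,18],[49,14],[50,0]]
[[31,10],[43,18],[49,14],[50,0]]
[[31,10],[43,18],[49,14],[50,0]]
[[12,9],[31,10],[43,18],[49,14],[50,0]]
[[12,9],[31,17],[43,18],[49,17],[50,0]]
[[12,9],[31,17],[43,18],[49,17],[50,0]]
[[6,17],[18,9],[31,17],[43,18],[49,17],[50,0]]
[[6,17],[18,9],[31,17],[43,18],[49,17],[50,0]]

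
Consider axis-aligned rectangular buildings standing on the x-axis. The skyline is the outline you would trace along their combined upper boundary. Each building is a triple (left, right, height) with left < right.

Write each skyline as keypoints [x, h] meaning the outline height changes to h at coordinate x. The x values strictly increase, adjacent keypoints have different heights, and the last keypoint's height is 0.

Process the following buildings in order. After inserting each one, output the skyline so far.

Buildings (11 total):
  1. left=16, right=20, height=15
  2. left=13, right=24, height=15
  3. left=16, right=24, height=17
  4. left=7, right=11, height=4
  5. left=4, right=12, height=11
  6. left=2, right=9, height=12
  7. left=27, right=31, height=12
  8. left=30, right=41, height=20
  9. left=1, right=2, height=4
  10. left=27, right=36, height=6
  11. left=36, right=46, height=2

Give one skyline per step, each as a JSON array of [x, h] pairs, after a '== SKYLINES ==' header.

== SKYLINES ==
[[16,15],[20,0]]
[[13,15],[24,0]]
[[13,15],[16,17],[24,0]]
[[7,4],[11,0],[13,15],[16,17],[24,0]]
[[4,11],[12,0],[13,15],[16,17],[24,0]]
[[2,12],[9,11],[12,0],[13,15],[16,17],[24,0]]
[[2,12],[9,11],[12,0],[13,15],[16,17],[24,0],[27,12],[31,0]]
[[2,12],[9,11],[12,0],[13,15],[16,17],[24,0],[27,12],[30,20],[41,0]]
[[1,4],[2,12],[9,11],[12,0],[13,15],[16,17],[24,0],[27,12],[30,20],[41,0]]
[[1,4],[2,12],[9,11],[12,0],[13,15],[16,17],[24,0],[27,12],[30,20],[41,0]]
[[1,4],[2,12],[9,11],[12,0],[13,15],[16,17],[24,0],[27,12],[30,20],[41,2],[46,0]]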